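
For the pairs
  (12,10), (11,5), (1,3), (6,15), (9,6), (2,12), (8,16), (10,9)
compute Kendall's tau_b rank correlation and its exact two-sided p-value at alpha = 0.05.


Step 1: Enumerate the 28 unordered pairs (i,j) with i<j and classify each by sign(x_j-x_i) * sign(y_j-y_i).
  (1,2):dx=-1,dy=-5->C; (1,3):dx=-11,dy=-7->C; (1,4):dx=-6,dy=+5->D; (1,5):dx=-3,dy=-4->C
  (1,6):dx=-10,dy=+2->D; (1,7):dx=-4,dy=+6->D; (1,8):dx=-2,dy=-1->C; (2,3):dx=-10,dy=-2->C
  (2,4):dx=-5,dy=+10->D; (2,5):dx=-2,dy=+1->D; (2,6):dx=-9,dy=+7->D; (2,7):dx=-3,dy=+11->D
  (2,8):dx=-1,dy=+4->D; (3,4):dx=+5,dy=+12->C; (3,5):dx=+8,dy=+3->C; (3,6):dx=+1,dy=+9->C
  (3,7):dx=+7,dy=+13->C; (3,8):dx=+9,dy=+6->C; (4,5):dx=+3,dy=-9->D; (4,6):dx=-4,dy=-3->C
  (4,7):dx=+2,dy=+1->C; (4,8):dx=+4,dy=-6->D; (5,6):dx=-7,dy=+6->D; (5,7):dx=-1,dy=+10->D
  (5,8):dx=+1,dy=+3->C; (6,7):dx=+6,dy=+4->C; (6,8):dx=+8,dy=-3->D; (7,8):dx=+2,dy=-7->D
Step 2: C = 14, D = 14, total pairs = 28.
Step 3: tau = (C - D)/(n(n-1)/2) = (14 - 14)/28 = 0.000000.
Step 4: Exact two-sided p-value (enumerate n! = 40320 permutations of y under H0): p = 1.000000.
Step 5: alpha = 0.05. fail to reject H0.

tau_b = 0.0000 (C=14, D=14), p = 1.000000, fail to reject H0.


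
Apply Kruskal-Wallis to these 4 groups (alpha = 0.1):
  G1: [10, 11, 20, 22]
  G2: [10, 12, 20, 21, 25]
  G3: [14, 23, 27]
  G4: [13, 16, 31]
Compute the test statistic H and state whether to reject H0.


Step 1: Combine all N = 15 observations and assign midranks.
sorted (value, group, rank): (10,G1,1.5), (10,G2,1.5), (11,G1,3), (12,G2,4), (13,G4,5), (14,G3,6), (16,G4,7), (20,G1,8.5), (20,G2,8.5), (21,G2,10), (22,G1,11), (23,G3,12), (25,G2,13), (27,G3,14), (31,G4,15)
Step 2: Sum ranks within each group.
R_1 = 24 (n_1 = 4)
R_2 = 37 (n_2 = 5)
R_3 = 32 (n_3 = 3)
R_4 = 27 (n_4 = 3)
Step 3: H = 12/(N(N+1)) * sum(R_i^2/n_i) - 3(N+1)
     = 12/(15*16) * (24^2/4 + 37^2/5 + 32^2/3 + 27^2/3) - 3*16
     = 0.050000 * 1002.13 - 48
     = 2.106667.
Step 4: Ties present; correction factor C = 1 - 12/(15^3 - 15) = 0.996429. Corrected H = 2.106667 / 0.996429 = 2.114217.
Step 5: Under H0, H ~ chi^2(3); p-value = 0.549042.
Step 6: alpha = 0.1. fail to reject H0.

H = 2.1142, df = 3, p = 0.549042, fail to reject H0.


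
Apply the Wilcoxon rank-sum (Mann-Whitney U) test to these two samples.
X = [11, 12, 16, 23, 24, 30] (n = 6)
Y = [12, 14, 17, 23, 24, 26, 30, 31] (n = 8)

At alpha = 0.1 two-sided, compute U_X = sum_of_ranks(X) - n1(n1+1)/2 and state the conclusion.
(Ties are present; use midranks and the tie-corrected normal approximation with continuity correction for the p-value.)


Step 1: Combine and sort all 14 observations; assign midranks.
sorted (value, group): (11,X), (12,X), (12,Y), (14,Y), (16,X), (17,Y), (23,X), (23,Y), (24,X), (24,Y), (26,Y), (30,X), (30,Y), (31,Y)
ranks: 11->1, 12->2.5, 12->2.5, 14->4, 16->5, 17->6, 23->7.5, 23->7.5, 24->9.5, 24->9.5, 26->11, 30->12.5, 30->12.5, 31->14
Step 2: Rank sum for X: R1 = 1 + 2.5 + 5 + 7.5 + 9.5 + 12.5 = 38.
Step 3: U_X = R1 - n1(n1+1)/2 = 38 - 6*7/2 = 38 - 21 = 17.
       U_Y = n1*n2 - U_X = 48 - 17 = 31.
Step 4: Ties are present, so use the tie-corrected normal approximation (with continuity correction) for the p-value.
Step 5: p-value = 0.399307; compare to alpha = 0.1. fail to reject H0.

U_X = 17, p = 0.399307, fail to reject H0 at alpha = 0.1.


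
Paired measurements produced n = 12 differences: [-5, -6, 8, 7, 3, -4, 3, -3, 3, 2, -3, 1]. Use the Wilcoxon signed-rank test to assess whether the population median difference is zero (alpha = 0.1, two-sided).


Step 1: Drop any zero differences (none here) and take |d_i|.
|d| = [5, 6, 8, 7, 3, 4, 3, 3, 3, 2, 3, 1]
Step 2: Midrank |d_i| (ties get averaged ranks).
ranks: |5|->9, |6|->10, |8|->12, |7|->11, |3|->5, |4|->8, |3|->5, |3|->5, |3|->5, |2|->2, |3|->5, |1|->1
Step 3: Attach original signs; sum ranks with positive sign and with negative sign.
W+ = 12 + 11 + 5 + 5 + 5 + 2 + 1 = 41
W- = 9 + 10 + 8 + 5 + 5 = 37
(Check: W+ + W- = 78 should equal n(n+1)/2 = 78.)
Step 4: Test statistic W = min(W+, W-) = 37.
Step 5: Ties in |d|, so use the tie-corrected normal approximation.
        E[W] = n(n+1)/4 = 12*13/4 = 39.
        Tie groups: |d|=3 (t=5); sum(t^3 - t) = 120.
        Var[W] = n(n+1)(2n+1)/24 - sum(t^3-t)/48 = 3900/24 - 120/48 = 160.
        z = (W - E[W]) / sqrt(Var[W]) = (37 - 39) / 12.6491 = -0.1581.
        Two-sided p = 2*Phi(z) = 0.874367.
Step 6: alpha = 0.1. fail to reject H0.

W+ = 41, W- = 37, W = min = 37, p = 0.874367, fail to reject H0.


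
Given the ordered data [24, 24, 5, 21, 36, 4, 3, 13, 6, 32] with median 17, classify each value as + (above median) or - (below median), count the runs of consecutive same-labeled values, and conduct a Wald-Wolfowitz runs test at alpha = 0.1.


Step 1: Compute median = 17; label A = above, B = below.
Labels in order: AABAABBBBA  (n_A = 5, n_B = 5)
Step 2: Count runs R = 5.
Step 3: Under H0 (random ordering), E[R] = 2*n_A*n_B/(n_A+n_B) + 1 = 2*5*5/10 + 1 = 6.0000.
        Var[R] = 2*n_A*n_B*(2*n_A*n_B - n_A - n_B) / ((n_A+n_B)^2 * (n_A+n_B-1)) = 2000/900 = 2.2222.
        SD[R] = 1.4907.
Step 4: Continuity-corrected z = (R + 0.5 - E[R]) / SD[R] = (5 + 0.5 - 6.0000) / 1.4907 = -0.3354.
Step 5: Two-sided p-value via normal approximation = 2*(1 - Phi(|z|)) = 0.737316.
Step 6: alpha = 0.1. fail to reject H0.

R = 5, z = -0.3354, p = 0.737316, fail to reject H0.


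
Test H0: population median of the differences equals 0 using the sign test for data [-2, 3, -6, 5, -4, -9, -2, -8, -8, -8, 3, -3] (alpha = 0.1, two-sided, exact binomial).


Step 1: Discard zero differences. Original n = 12; n_eff = number of nonzero differences = 12.
Nonzero differences (with sign): -2, +3, -6, +5, -4, -9, -2, -8, -8, -8, +3, -3
Step 2: Count signs: positive = 3, negative = 9.
Step 3: Under H0: P(positive) = 0.5, so the number of positives S ~ Bin(12, 0.5).
Step 4: Two-sided exact p-value = sum of Bin(12,0.5) probabilities at or below the observed probability = 0.145996.
Step 5: alpha = 0.1. fail to reject H0.

n_eff = 12, pos = 3, neg = 9, p = 0.145996, fail to reject H0.


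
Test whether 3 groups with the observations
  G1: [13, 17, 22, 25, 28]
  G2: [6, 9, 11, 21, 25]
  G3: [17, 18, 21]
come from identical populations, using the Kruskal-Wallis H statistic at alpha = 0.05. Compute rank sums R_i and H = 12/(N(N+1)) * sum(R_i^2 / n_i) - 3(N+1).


Step 1: Combine all N = 13 observations and assign midranks.
sorted (value, group, rank): (6,G2,1), (9,G2,2), (11,G2,3), (13,G1,4), (17,G1,5.5), (17,G3,5.5), (18,G3,7), (21,G2,8.5), (21,G3,8.5), (22,G1,10), (25,G1,11.5), (25,G2,11.5), (28,G1,13)
Step 2: Sum ranks within each group.
R_1 = 44 (n_1 = 5)
R_2 = 26 (n_2 = 5)
R_3 = 21 (n_3 = 3)
Step 3: H = 12/(N(N+1)) * sum(R_i^2/n_i) - 3(N+1)
     = 12/(13*14) * (44^2/5 + 26^2/5 + 21^2/3) - 3*14
     = 0.065934 * 669.4 - 42
     = 2.136264.
Step 4: Ties present; correction factor C = 1 - 18/(13^3 - 13) = 0.991758. Corrected H = 2.136264 / 0.991758 = 2.154017.
Step 5: Under H0, H ~ chi^2(2); p-value = 0.340613.
Step 6: alpha = 0.05. fail to reject H0.

H = 2.1540, df = 2, p = 0.340613, fail to reject H0.


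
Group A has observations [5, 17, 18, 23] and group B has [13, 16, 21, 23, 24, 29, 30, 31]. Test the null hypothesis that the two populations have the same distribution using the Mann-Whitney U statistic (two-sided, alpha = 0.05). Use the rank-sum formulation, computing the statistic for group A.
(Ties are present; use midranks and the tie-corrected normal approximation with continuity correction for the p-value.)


Step 1: Combine and sort all 12 observations; assign midranks.
sorted (value, group): (5,X), (13,Y), (16,Y), (17,X), (18,X), (21,Y), (23,X), (23,Y), (24,Y), (29,Y), (30,Y), (31,Y)
ranks: 5->1, 13->2, 16->3, 17->4, 18->5, 21->6, 23->7.5, 23->7.5, 24->9, 29->10, 30->11, 31->12
Step 2: Rank sum for X: R1 = 1 + 4 + 5 + 7.5 = 17.5.
Step 3: U_X = R1 - n1(n1+1)/2 = 17.5 - 4*5/2 = 17.5 - 10 = 7.5.
       U_Y = n1*n2 - U_X = 32 - 7.5 = 24.5.
Step 4: Ties are present, so use the tie-corrected normal approximation (with continuity correction) for the p-value.
Step 5: p-value = 0.173478; compare to alpha = 0.05. fail to reject H0.

U_X = 7.5, p = 0.173478, fail to reject H0 at alpha = 0.05.


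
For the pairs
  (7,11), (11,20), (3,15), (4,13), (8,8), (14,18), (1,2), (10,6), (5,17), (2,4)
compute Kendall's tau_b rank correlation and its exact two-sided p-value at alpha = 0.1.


Step 1: Enumerate the 45 unordered pairs (i,j) with i<j and classify each by sign(x_j-x_i) * sign(y_j-y_i).
  (1,2):dx=+4,dy=+9->C; (1,3):dx=-4,dy=+4->D; (1,4):dx=-3,dy=+2->D; (1,5):dx=+1,dy=-3->D
  (1,6):dx=+7,dy=+7->C; (1,7):dx=-6,dy=-9->C; (1,8):dx=+3,dy=-5->D; (1,9):dx=-2,dy=+6->D
  (1,10):dx=-5,dy=-7->C; (2,3):dx=-8,dy=-5->C; (2,4):dx=-7,dy=-7->C; (2,5):dx=-3,dy=-12->C
  (2,6):dx=+3,dy=-2->D; (2,7):dx=-10,dy=-18->C; (2,8):dx=-1,dy=-14->C; (2,9):dx=-6,dy=-3->C
  (2,10):dx=-9,dy=-16->C; (3,4):dx=+1,dy=-2->D; (3,5):dx=+5,dy=-7->D; (3,6):dx=+11,dy=+3->C
  (3,7):dx=-2,dy=-13->C; (3,8):dx=+7,dy=-9->D; (3,9):dx=+2,dy=+2->C; (3,10):dx=-1,dy=-11->C
  (4,5):dx=+4,dy=-5->D; (4,6):dx=+10,dy=+5->C; (4,7):dx=-3,dy=-11->C; (4,8):dx=+6,dy=-7->D
  (4,9):dx=+1,dy=+4->C; (4,10):dx=-2,dy=-9->C; (5,6):dx=+6,dy=+10->C; (5,7):dx=-7,dy=-6->C
  (5,8):dx=+2,dy=-2->D; (5,9):dx=-3,dy=+9->D; (5,10):dx=-6,dy=-4->C; (6,7):dx=-13,dy=-16->C
  (6,8):dx=-4,dy=-12->C; (6,9):dx=-9,dy=-1->C; (6,10):dx=-12,dy=-14->C; (7,8):dx=+9,dy=+4->C
  (7,9):dx=+4,dy=+15->C; (7,10):dx=+1,dy=+2->C; (8,9):dx=-5,dy=+11->D; (8,10):dx=-8,dy=-2->C
  (9,10):dx=-3,dy=-13->C
Step 2: C = 31, D = 14, total pairs = 45.
Step 3: tau = (C - D)/(n(n-1)/2) = (31 - 14)/45 = 0.377778.
Step 4: Exact two-sided p-value (enumerate n! = 3628800 permutations of y under H0): p = 0.155742.
Step 5: alpha = 0.1. fail to reject H0.

tau_b = 0.3778 (C=31, D=14), p = 0.155742, fail to reject H0.


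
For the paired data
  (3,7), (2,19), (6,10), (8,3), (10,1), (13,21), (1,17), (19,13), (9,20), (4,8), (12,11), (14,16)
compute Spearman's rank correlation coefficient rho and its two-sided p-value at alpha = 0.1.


Step 1: Rank x and y separately (midranks; no ties here).
rank(x): 3->3, 2->2, 6->5, 8->6, 10->8, 13->10, 1->1, 19->12, 9->7, 4->4, 12->9, 14->11
rank(y): 7->3, 19->10, 10->5, 3->2, 1->1, 21->12, 17->9, 13->7, 20->11, 8->4, 11->6, 16->8
Step 2: d_i = R_x(i) - R_y(i); compute d_i^2.
  (3-3)^2=0, (2-10)^2=64, (5-5)^2=0, (6-2)^2=16, (8-1)^2=49, (10-12)^2=4, (1-9)^2=64, (12-7)^2=25, (7-11)^2=16, (4-4)^2=0, (9-6)^2=9, (11-8)^2=9
sum(d^2) = 256.
Step 3: rho = 1 - 6*256 / (12*(12^2 - 1)) = 1 - 1536/1716 = 0.104895.
Step 4: Under H0, t = rho * sqrt((n-2)/(1-rho^2)) = 0.3335 ~ t(10).
Step 5: Two-sided p-value from the t-distribution with 10 df = 0.745609.
Step 6: alpha = 0.1. fail to reject H0.

rho = 0.1049, p = 0.745609, fail to reject H0 at alpha = 0.1.


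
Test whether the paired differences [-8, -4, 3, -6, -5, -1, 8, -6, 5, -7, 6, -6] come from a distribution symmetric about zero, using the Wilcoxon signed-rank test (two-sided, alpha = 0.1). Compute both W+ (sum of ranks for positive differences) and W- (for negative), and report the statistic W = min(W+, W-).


Step 1: Drop any zero differences (none here) and take |d_i|.
|d| = [8, 4, 3, 6, 5, 1, 8, 6, 5, 7, 6, 6]
Step 2: Midrank |d_i| (ties get averaged ranks).
ranks: |8|->11.5, |4|->3, |3|->2, |6|->7.5, |5|->4.5, |1|->1, |8|->11.5, |6|->7.5, |5|->4.5, |7|->10, |6|->7.5, |6|->7.5
Step 3: Attach original signs; sum ranks with positive sign and with negative sign.
W+ = 2 + 11.5 + 4.5 + 7.5 = 25.5
W- = 11.5 + 3 + 7.5 + 4.5 + 1 + 7.5 + 10 + 7.5 = 52.5
(Check: W+ + W- = 78 should equal n(n+1)/2 = 78.)
Step 4: Test statistic W = min(W+, W-) = 25.5.
Step 5: Ties in |d|, so use the tie-corrected normal approximation.
        E[W] = n(n+1)/4 = 12*13/4 = 39.
        Tie groups: |d|=5 (t=2), |d|=6 (t=4), |d|=8 (t=2); sum(t^3 - t) = 72.
        Var[W] = n(n+1)(2n+1)/24 - sum(t^3-t)/48 = 3900/24 - 72/48 = 161.
        z = (W - E[W]) / sqrt(Var[W]) = (25.5 - 39) / 12.6886 = -1.0639.
        Two-sided p = 2*Phi(z) = 0.287352.
Step 6: alpha = 0.1. fail to reject H0.

W+ = 25.5, W- = 52.5, W = min = 25.5, p = 0.287352, fail to reject H0.


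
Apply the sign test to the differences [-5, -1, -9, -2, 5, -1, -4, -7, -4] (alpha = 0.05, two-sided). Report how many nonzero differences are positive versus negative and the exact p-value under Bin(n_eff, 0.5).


Step 1: Discard zero differences. Original n = 9; n_eff = number of nonzero differences = 9.
Nonzero differences (with sign): -5, -1, -9, -2, +5, -1, -4, -7, -4
Step 2: Count signs: positive = 1, negative = 8.
Step 3: Under H0: P(positive) = 0.5, so the number of positives S ~ Bin(9, 0.5).
Step 4: Two-sided exact p-value = sum of Bin(9,0.5) probabilities at or below the observed probability = 0.039062.
Step 5: alpha = 0.05. reject H0.

n_eff = 9, pos = 1, neg = 8, p = 0.039062, reject H0.


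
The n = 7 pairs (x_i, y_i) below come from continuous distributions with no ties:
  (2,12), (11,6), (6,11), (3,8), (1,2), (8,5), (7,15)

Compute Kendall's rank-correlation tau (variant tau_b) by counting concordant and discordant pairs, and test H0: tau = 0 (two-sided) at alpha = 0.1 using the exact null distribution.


Step 1: Enumerate the 21 unordered pairs (i,j) with i<j and classify each by sign(x_j-x_i) * sign(y_j-y_i).
  (1,2):dx=+9,dy=-6->D; (1,3):dx=+4,dy=-1->D; (1,4):dx=+1,dy=-4->D; (1,5):dx=-1,dy=-10->C
  (1,6):dx=+6,dy=-7->D; (1,7):dx=+5,dy=+3->C; (2,3):dx=-5,dy=+5->D; (2,4):dx=-8,dy=+2->D
  (2,5):dx=-10,dy=-4->C; (2,6):dx=-3,dy=-1->C; (2,7):dx=-4,dy=+9->D; (3,4):dx=-3,dy=-3->C
  (3,5):dx=-5,dy=-9->C; (3,6):dx=+2,dy=-6->D; (3,7):dx=+1,dy=+4->C; (4,5):dx=-2,dy=-6->C
  (4,6):dx=+5,dy=-3->D; (4,7):dx=+4,dy=+7->C; (5,6):dx=+7,dy=+3->C; (5,7):dx=+6,dy=+13->C
  (6,7):dx=-1,dy=+10->D
Step 2: C = 11, D = 10, total pairs = 21.
Step 3: tau = (C - D)/(n(n-1)/2) = (11 - 10)/21 = 0.047619.
Step 4: Exact two-sided p-value (enumerate n! = 5040 permutations of y under H0): p = 1.000000.
Step 5: alpha = 0.1. fail to reject H0.

tau_b = 0.0476 (C=11, D=10), p = 1.000000, fail to reject H0.


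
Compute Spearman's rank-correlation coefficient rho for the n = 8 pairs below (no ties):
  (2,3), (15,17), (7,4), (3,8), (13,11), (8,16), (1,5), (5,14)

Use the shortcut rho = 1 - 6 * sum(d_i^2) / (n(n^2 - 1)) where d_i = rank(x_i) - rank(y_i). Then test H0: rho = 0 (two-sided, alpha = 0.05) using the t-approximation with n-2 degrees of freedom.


Step 1: Rank x and y separately (midranks; no ties here).
rank(x): 2->2, 15->8, 7->5, 3->3, 13->7, 8->6, 1->1, 5->4
rank(y): 3->1, 17->8, 4->2, 8->4, 11->5, 16->7, 5->3, 14->6
Step 2: d_i = R_x(i) - R_y(i); compute d_i^2.
  (2-1)^2=1, (8-8)^2=0, (5-2)^2=9, (3-4)^2=1, (7-5)^2=4, (6-7)^2=1, (1-3)^2=4, (4-6)^2=4
sum(d^2) = 24.
Step 3: rho = 1 - 6*24 / (8*(8^2 - 1)) = 1 - 144/504 = 0.714286.
Step 4: Under H0, t = rho * sqrt((n-2)/(1-rho^2)) = 2.5000 ~ t(6).
Step 5: Two-sided p-value from the t-distribution with 6 df = 0.046528.
Step 6: alpha = 0.05. reject H0.

rho = 0.7143, p = 0.046528, reject H0 at alpha = 0.05.


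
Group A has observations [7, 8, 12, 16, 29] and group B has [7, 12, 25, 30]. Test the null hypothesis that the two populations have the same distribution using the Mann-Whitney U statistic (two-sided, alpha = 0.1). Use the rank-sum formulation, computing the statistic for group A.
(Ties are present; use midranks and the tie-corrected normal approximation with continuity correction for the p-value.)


Step 1: Combine and sort all 9 observations; assign midranks.
sorted (value, group): (7,X), (7,Y), (8,X), (12,X), (12,Y), (16,X), (25,Y), (29,X), (30,Y)
ranks: 7->1.5, 7->1.5, 8->3, 12->4.5, 12->4.5, 16->6, 25->7, 29->8, 30->9
Step 2: Rank sum for X: R1 = 1.5 + 3 + 4.5 + 6 + 8 = 23.
Step 3: U_X = R1 - n1(n1+1)/2 = 23 - 5*6/2 = 23 - 15 = 8.
       U_Y = n1*n2 - U_X = 20 - 8 = 12.
Step 4: Ties are present, so use the tie-corrected normal approximation (with continuity correction) for the p-value.
Step 5: p-value = 0.710992; compare to alpha = 0.1. fail to reject H0.

U_X = 8, p = 0.710992, fail to reject H0 at alpha = 0.1.


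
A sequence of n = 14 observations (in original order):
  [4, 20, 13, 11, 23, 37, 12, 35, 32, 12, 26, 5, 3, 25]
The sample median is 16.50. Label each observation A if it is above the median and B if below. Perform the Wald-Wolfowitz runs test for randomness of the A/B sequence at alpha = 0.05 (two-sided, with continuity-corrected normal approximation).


Step 1: Compute median = 16.50; label A = above, B = below.
Labels in order: BABBAABAABABBA  (n_A = 7, n_B = 7)
Step 2: Count runs R = 10.
Step 3: Under H0 (random ordering), E[R] = 2*n_A*n_B/(n_A+n_B) + 1 = 2*7*7/14 + 1 = 8.0000.
        Var[R] = 2*n_A*n_B*(2*n_A*n_B - n_A - n_B) / ((n_A+n_B)^2 * (n_A+n_B-1)) = 8232/2548 = 3.2308.
        SD[R] = 1.7974.
Step 4: Continuity-corrected z = (R - 0.5 - E[R]) / SD[R] = (10 - 0.5 - 8.0000) / 1.7974 = 0.8345.
Step 5: Two-sided p-value via normal approximation = 2*(1 - Phi(|z|)) = 0.403986.
Step 6: alpha = 0.05. fail to reject H0.

R = 10, z = 0.8345, p = 0.403986, fail to reject H0.


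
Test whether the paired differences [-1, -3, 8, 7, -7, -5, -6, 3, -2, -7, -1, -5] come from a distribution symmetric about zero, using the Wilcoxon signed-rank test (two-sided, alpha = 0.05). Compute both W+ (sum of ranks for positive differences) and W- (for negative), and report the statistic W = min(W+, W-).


Step 1: Drop any zero differences (none here) and take |d_i|.
|d| = [1, 3, 8, 7, 7, 5, 6, 3, 2, 7, 1, 5]
Step 2: Midrank |d_i| (ties get averaged ranks).
ranks: |1|->1.5, |3|->4.5, |8|->12, |7|->10, |7|->10, |5|->6.5, |6|->8, |3|->4.5, |2|->3, |7|->10, |1|->1.5, |5|->6.5
Step 3: Attach original signs; sum ranks with positive sign and with negative sign.
W+ = 12 + 10 + 4.5 = 26.5
W- = 1.5 + 4.5 + 10 + 6.5 + 8 + 3 + 10 + 1.5 + 6.5 = 51.5
(Check: W+ + W- = 78 should equal n(n+1)/2 = 78.)
Step 4: Test statistic W = min(W+, W-) = 26.5.
Step 5: Ties in |d|, so use the tie-corrected normal approximation.
        E[W] = n(n+1)/4 = 12*13/4 = 39.
        Tie groups: |d|=1 (t=2), |d|=3 (t=2), |d|=5 (t=2), |d|=7 (t=3); sum(t^3 - t) = 42.
        Var[W] = n(n+1)(2n+1)/24 - sum(t^3-t)/48 = 3900/24 - 42/48 = 161.625.
        z = (W - E[W]) / sqrt(Var[W]) = (26.5 - 39) / 12.7132 = -0.9832.
        Two-sided p = 2*Phi(z) = 0.325494.
Step 6: alpha = 0.05. fail to reject H0.

W+ = 26.5, W- = 51.5, W = min = 26.5, p = 0.325494, fail to reject H0.


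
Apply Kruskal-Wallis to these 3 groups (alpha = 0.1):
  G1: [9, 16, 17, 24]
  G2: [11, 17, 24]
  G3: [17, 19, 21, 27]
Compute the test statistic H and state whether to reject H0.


Step 1: Combine all N = 11 observations and assign midranks.
sorted (value, group, rank): (9,G1,1), (11,G2,2), (16,G1,3), (17,G1,5), (17,G2,5), (17,G3,5), (19,G3,7), (21,G3,8), (24,G1,9.5), (24,G2,9.5), (27,G3,11)
Step 2: Sum ranks within each group.
R_1 = 18.5 (n_1 = 4)
R_2 = 16.5 (n_2 = 3)
R_3 = 31 (n_3 = 4)
Step 3: H = 12/(N(N+1)) * sum(R_i^2/n_i) - 3(N+1)
     = 12/(11*12) * (18.5^2/4 + 16.5^2/3 + 31^2/4) - 3*12
     = 0.090909 * 416.562 - 36
     = 1.869318.
Step 4: Ties present; correction factor C = 1 - 30/(11^3 - 11) = 0.977273. Corrected H = 1.869318 / 0.977273 = 1.912791.
Step 5: Under H0, H ~ chi^2(2); p-value = 0.384276.
Step 6: alpha = 0.1. fail to reject H0.

H = 1.9128, df = 2, p = 0.384276, fail to reject H0.


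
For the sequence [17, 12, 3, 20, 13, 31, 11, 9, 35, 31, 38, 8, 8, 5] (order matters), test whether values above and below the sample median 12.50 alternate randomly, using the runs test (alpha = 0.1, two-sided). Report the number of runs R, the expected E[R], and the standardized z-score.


Step 1: Compute median = 12.50; label A = above, B = below.
Labels in order: ABBAAABBAAABBB  (n_A = 7, n_B = 7)
Step 2: Count runs R = 6.
Step 3: Under H0 (random ordering), E[R] = 2*n_A*n_B/(n_A+n_B) + 1 = 2*7*7/14 + 1 = 8.0000.
        Var[R] = 2*n_A*n_B*(2*n_A*n_B - n_A - n_B) / ((n_A+n_B)^2 * (n_A+n_B-1)) = 8232/2548 = 3.2308.
        SD[R] = 1.7974.
Step 4: Continuity-corrected z = (R + 0.5 - E[R]) / SD[R] = (6 + 0.5 - 8.0000) / 1.7974 = -0.8345.
Step 5: Two-sided p-value via normal approximation = 2*(1 - Phi(|z|)) = 0.403986.
Step 6: alpha = 0.1. fail to reject H0.

R = 6, z = -0.8345, p = 0.403986, fail to reject H0.


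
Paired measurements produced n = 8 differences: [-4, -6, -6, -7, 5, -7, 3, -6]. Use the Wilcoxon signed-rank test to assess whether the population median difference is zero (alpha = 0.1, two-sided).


Step 1: Drop any zero differences (none here) and take |d_i|.
|d| = [4, 6, 6, 7, 5, 7, 3, 6]
Step 2: Midrank |d_i| (ties get averaged ranks).
ranks: |4|->2, |6|->5, |6|->5, |7|->7.5, |5|->3, |7|->7.5, |3|->1, |6|->5
Step 3: Attach original signs; sum ranks with positive sign and with negative sign.
W+ = 3 + 1 = 4
W- = 2 + 5 + 5 + 7.5 + 7.5 + 5 = 32
(Check: W+ + W- = 36 should equal n(n+1)/2 = 36.)
Step 4: Test statistic W = min(W+, W-) = 4.
Step 5: Ties in |d|, so use the tie-corrected normal approximation.
        E[W] = n(n+1)/4 = 8*9/4 = 18.
        Tie groups: |d|=6 (t=3), |d|=7 (t=2); sum(t^3 - t) = 30.
        Var[W] = n(n+1)(2n+1)/24 - sum(t^3-t)/48 = 1224/24 - 30/48 = 50.375.
        z = (W - E[W]) / sqrt(Var[W]) = (4 - 18) / 7.0975 = -1.9725.
        Two-sided p = 2*Phi(z) = 0.048551.
Step 6: alpha = 0.1. reject H0.

W+ = 4, W- = 32, W = min = 4, p = 0.048551, reject H0.


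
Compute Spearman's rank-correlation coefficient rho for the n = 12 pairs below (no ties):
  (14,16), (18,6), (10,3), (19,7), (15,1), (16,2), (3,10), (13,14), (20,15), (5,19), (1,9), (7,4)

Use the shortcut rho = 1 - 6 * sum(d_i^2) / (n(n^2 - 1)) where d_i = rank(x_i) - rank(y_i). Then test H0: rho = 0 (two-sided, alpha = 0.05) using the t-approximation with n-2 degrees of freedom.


Step 1: Rank x and y separately (midranks; no ties here).
rank(x): 14->7, 18->10, 10->5, 19->11, 15->8, 16->9, 3->2, 13->6, 20->12, 5->3, 1->1, 7->4
rank(y): 16->11, 6->5, 3->3, 7->6, 1->1, 2->2, 10->8, 14->9, 15->10, 19->12, 9->7, 4->4
Step 2: d_i = R_x(i) - R_y(i); compute d_i^2.
  (7-11)^2=16, (10-5)^2=25, (5-3)^2=4, (11-6)^2=25, (8-1)^2=49, (9-2)^2=49, (2-8)^2=36, (6-9)^2=9, (12-10)^2=4, (3-12)^2=81, (1-7)^2=36, (4-4)^2=0
sum(d^2) = 334.
Step 3: rho = 1 - 6*334 / (12*(12^2 - 1)) = 1 - 2004/1716 = -0.167832.
Step 4: Under H0, t = rho * sqrt((n-2)/(1-rho^2)) = -0.5384 ~ t(10).
Step 5: Two-sided p-value from the t-distribution with 10 df = 0.602099.
Step 6: alpha = 0.05. fail to reject H0.

rho = -0.1678, p = 0.602099, fail to reject H0 at alpha = 0.05.


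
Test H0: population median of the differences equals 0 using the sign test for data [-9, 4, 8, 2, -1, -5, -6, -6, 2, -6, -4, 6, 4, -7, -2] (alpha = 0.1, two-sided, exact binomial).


Step 1: Discard zero differences. Original n = 15; n_eff = number of nonzero differences = 15.
Nonzero differences (with sign): -9, +4, +8, +2, -1, -5, -6, -6, +2, -6, -4, +6, +4, -7, -2
Step 2: Count signs: positive = 6, negative = 9.
Step 3: Under H0: P(positive) = 0.5, so the number of positives S ~ Bin(15, 0.5).
Step 4: Two-sided exact p-value = sum of Bin(15,0.5) probabilities at or below the observed probability = 0.607239.
Step 5: alpha = 0.1. fail to reject H0.

n_eff = 15, pos = 6, neg = 9, p = 0.607239, fail to reject H0.


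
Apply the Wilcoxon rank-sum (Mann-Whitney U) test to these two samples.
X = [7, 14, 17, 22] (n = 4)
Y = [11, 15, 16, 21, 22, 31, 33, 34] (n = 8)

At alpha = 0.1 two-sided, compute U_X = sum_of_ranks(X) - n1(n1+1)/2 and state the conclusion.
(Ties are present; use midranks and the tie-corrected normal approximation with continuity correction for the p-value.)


Step 1: Combine and sort all 12 observations; assign midranks.
sorted (value, group): (7,X), (11,Y), (14,X), (15,Y), (16,Y), (17,X), (21,Y), (22,X), (22,Y), (31,Y), (33,Y), (34,Y)
ranks: 7->1, 11->2, 14->3, 15->4, 16->5, 17->6, 21->7, 22->8.5, 22->8.5, 31->10, 33->11, 34->12
Step 2: Rank sum for X: R1 = 1 + 3 + 6 + 8.5 = 18.5.
Step 3: U_X = R1 - n1(n1+1)/2 = 18.5 - 4*5/2 = 18.5 - 10 = 8.5.
       U_Y = n1*n2 - U_X = 32 - 8.5 = 23.5.
Step 4: Ties are present, so use the tie-corrected normal approximation (with continuity correction) for the p-value.
Step 5: p-value = 0.233663; compare to alpha = 0.1. fail to reject H0.

U_X = 8.5, p = 0.233663, fail to reject H0 at alpha = 0.1.


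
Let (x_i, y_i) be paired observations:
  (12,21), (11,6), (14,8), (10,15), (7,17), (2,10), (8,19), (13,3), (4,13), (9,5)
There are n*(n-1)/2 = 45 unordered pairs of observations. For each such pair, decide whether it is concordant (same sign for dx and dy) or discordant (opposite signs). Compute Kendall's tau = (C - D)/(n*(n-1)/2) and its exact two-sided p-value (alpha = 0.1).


Step 1: Enumerate the 45 unordered pairs (i,j) with i<j and classify each by sign(x_j-x_i) * sign(y_j-y_i).
  (1,2):dx=-1,dy=-15->C; (1,3):dx=+2,dy=-13->D; (1,4):dx=-2,dy=-6->C; (1,5):dx=-5,dy=-4->C
  (1,6):dx=-10,dy=-11->C; (1,7):dx=-4,dy=-2->C; (1,8):dx=+1,dy=-18->D; (1,9):dx=-8,dy=-8->C
  (1,10):dx=-3,dy=-16->C; (2,3):dx=+3,dy=+2->C; (2,4):dx=-1,dy=+9->D; (2,5):dx=-4,dy=+11->D
  (2,6):dx=-9,dy=+4->D; (2,7):dx=-3,dy=+13->D; (2,8):dx=+2,dy=-3->D; (2,9):dx=-7,dy=+7->D
  (2,10):dx=-2,dy=-1->C; (3,4):dx=-4,dy=+7->D; (3,5):dx=-7,dy=+9->D; (3,6):dx=-12,dy=+2->D
  (3,7):dx=-6,dy=+11->D; (3,8):dx=-1,dy=-5->C; (3,9):dx=-10,dy=+5->D; (3,10):dx=-5,dy=-3->C
  (4,5):dx=-3,dy=+2->D; (4,6):dx=-8,dy=-5->C; (4,7):dx=-2,dy=+4->D; (4,8):dx=+3,dy=-12->D
  (4,9):dx=-6,dy=-2->C; (4,10):dx=-1,dy=-10->C; (5,6):dx=-5,dy=-7->C; (5,7):dx=+1,dy=+2->C
  (5,8):dx=+6,dy=-14->D; (5,9):dx=-3,dy=-4->C; (5,10):dx=+2,dy=-12->D; (6,7):dx=+6,dy=+9->C
  (6,8):dx=+11,dy=-7->D; (6,9):dx=+2,dy=+3->C; (6,10):dx=+7,dy=-5->D; (7,8):dx=+5,dy=-16->D
  (7,9):dx=-4,dy=-6->C; (7,10):dx=+1,dy=-14->D; (8,9):dx=-9,dy=+10->D; (8,10):dx=-4,dy=+2->D
  (9,10):dx=+5,dy=-8->D
Step 2: C = 20, D = 25, total pairs = 45.
Step 3: tau = (C - D)/(n(n-1)/2) = (20 - 25)/45 = -0.111111.
Step 4: Exact two-sided p-value (enumerate n! = 3628800 permutations of y under H0): p = 0.727490.
Step 5: alpha = 0.1. fail to reject H0.

tau_b = -0.1111 (C=20, D=25), p = 0.727490, fail to reject H0.


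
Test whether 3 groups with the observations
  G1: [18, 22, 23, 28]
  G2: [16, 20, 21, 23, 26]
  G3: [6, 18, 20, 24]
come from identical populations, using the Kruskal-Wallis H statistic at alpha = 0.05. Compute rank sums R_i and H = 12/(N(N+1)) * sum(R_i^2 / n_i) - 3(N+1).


Step 1: Combine all N = 13 observations and assign midranks.
sorted (value, group, rank): (6,G3,1), (16,G2,2), (18,G1,3.5), (18,G3,3.5), (20,G2,5.5), (20,G3,5.5), (21,G2,7), (22,G1,8), (23,G1,9.5), (23,G2,9.5), (24,G3,11), (26,G2,12), (28,G1,13)
Step 2: Sum ranks within each group.
R_1 = 34 (n_1 = 4)
R_2 = 36 (n_2 = 5)
R_3 = 21 (n_3 = 4)
Step 3: H = 12/(N(N+1)) * sum(R_i^2/n_i) - 3(N+1)
     = 12/(13*14) * (34^2/4 + 36^2/5 + 21^2/4) - 3*14
     = 0.065934 * 658.45 - 42
     = 1.414286.
Step 4: Ties present; correction factor C = 1 - 18/(13^3 - 13) = 0.991758. Corrected H = 1.414286 / 0.991758 = 1.426039.
Step 5: Under H0, H ~ chi^2(2); p-value = 0.490162.
Step 6: alpha = 0.05. fail to reject H0.

H = 1.4260, df = 2, p = 0.490162, fail to reject H0.


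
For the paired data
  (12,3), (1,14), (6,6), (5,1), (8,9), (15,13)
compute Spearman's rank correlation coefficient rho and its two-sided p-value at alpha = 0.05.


Step 1: Rank x and y separately (midranks; no ties here).
rank(x): 12->5, 1->1, 6->3, 5->2, 8->4, 15->6
rank(y): 3->2, 14->6, 6->3, 1->1, 9->4, 13->5
Step 2: d_i = R_x(i) - R_y(i); compute d_i^2.
  (5-2)^2=9, (1-6)^2=25, (3-3)^2=0, (2-1)^2=1, (4-4)^2=0, (6-5)^2=1
sum(d^2) = 36.
Step 3: rho = 1 - 6*36 / (6*(6^2 - 1)) = 1 - 216/210 = -0.028571.
Step 4: Under H0, t = rho * sqrt((n-2)/(1-rho^2)) = -0.0572 ~ t(4).
Step 5: Two-sided p-value from the t-distribution with 4 df = 0.957155.
Step 6: alpha = 0.05. fail to reject H0.

rho = -0.0286, p = 0.957155, fail to reject H0 at alpha = 0.05.


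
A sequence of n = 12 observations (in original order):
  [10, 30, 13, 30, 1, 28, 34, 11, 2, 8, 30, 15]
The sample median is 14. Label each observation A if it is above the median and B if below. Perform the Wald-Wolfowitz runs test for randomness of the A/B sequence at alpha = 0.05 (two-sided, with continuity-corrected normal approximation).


Step 1: Compute median = 14; label A = above, B = below.
Labels in order: BABABAABBBAA  (n_A = 6, n_B = 6)
Step 2: Count runs R = 8.
Step 3: Under H0 (random ordering), E[R] = 2*n_A*n_B/(n_A+n_B) + 1 = 2*6*6/12 + 1 = 7.0000.
        Var[R] = 2*n_A*n_B*(2*n_A*n_B - n_A - n_B) / ((n_A+n_B)^2 * (n_A+n_B-1)) = 4320/1584 = 2.7273.
        SD[R] = 1.6514.
Step 4: Continuity-corrected z = (R - 0.5 - E[R]) / SD[R] = (8 - 0.5 - 7.0000) / 1.6514 = 0.3028.
Step 5: Two-sided p-value via normal approximation = 2*(1 - Phi(|z|)) = 0.762069.
Step 6: alpha = 0.05. fail to reject H0.

R = 8, z = 0.3028, p = 0.762069, fail to reject H0.


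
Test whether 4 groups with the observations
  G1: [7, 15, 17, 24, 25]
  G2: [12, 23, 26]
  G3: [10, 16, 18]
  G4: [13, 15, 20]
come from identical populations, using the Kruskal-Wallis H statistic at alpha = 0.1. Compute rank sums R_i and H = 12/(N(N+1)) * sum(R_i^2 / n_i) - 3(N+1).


Step 1: Combine all N = 14 observations and assign midranks.
sorted (value, group, rank): (7,G1,1), (10,G3,2), (12,G2,3), (13,G4,4), (15,G1,5.5), (15,G4,5.5), (16,G3,7), (17,G1,8), (18,G3,9), (20,G4,10), (23,G2,11), (24,G1,12), (25,G1,13), (26,G2,14)
Step 2: Sum ranks within each group.
R_1 = 39.5 (n_1 = 5)
R_2 = 28 (n_2 = 3)
R_3 = 18 (n_3 = 3)
R_4 = 19.5 (n_4 = 3)
Step 3: H = 12/(N(N+1)) * sum(R_i^2/n_i) - 3(N+1)
     = 12/(14*15) * (39.5^2/5 + 28^2/3 + 18^2/3 + 19.5^2/3) - 3*15
     = 0.057143 * 808.133 - 45
     = 1.179048.
Step 4: Ties present; correction factor C = 1 - 6/(14^3 - 14) = 0.997802. Corrected H = 1.179048 / 0.997802 = 1.181645.
Step 5: Under H0, H ~ chi^2(3); p-value = 0.757410.
Step 6: alpha = 0.1. fail to reject H0.

H = 1.1816, df = 3, p = 0.757410, fail to reject H0.


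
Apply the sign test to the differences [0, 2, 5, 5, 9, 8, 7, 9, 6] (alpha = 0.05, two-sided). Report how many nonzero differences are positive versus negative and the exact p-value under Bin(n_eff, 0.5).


Step 1: Discard zero differences. Original n = 9; n_eff = number of nonzero differences = 8.
Nonzero differences (with sign): +2, +5, +5, +9, +8, +7, +9, +6
Step 2: Count signs: positive = 8, negative = 0.
Step 3: Under H0: P(positive) = 0.5, so the number of positives S ~ Bin(8, 0.5).
Step 4: Two-sided exact p-value = sum of Bin(8,0.5) probabilities at or below the observed probability = 0.007812.
Step 5: alpha = 0.05. reject H0.

n_eff = 8, pos = 8, neg = 0, p = 0.007812, reject H0.


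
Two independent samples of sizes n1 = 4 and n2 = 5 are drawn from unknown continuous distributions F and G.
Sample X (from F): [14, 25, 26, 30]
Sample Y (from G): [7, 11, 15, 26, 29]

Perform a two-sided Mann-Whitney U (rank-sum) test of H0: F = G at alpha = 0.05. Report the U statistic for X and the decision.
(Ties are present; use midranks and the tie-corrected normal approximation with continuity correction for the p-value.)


Step 1: Combine and sort all 9 observations; assign midranks.
sorted (value, group): (7,Y), (11,Y), (14,X), (15,Y), (25,X), (26,X), (26,Y), (29,Y), (30,X)
ranks: 7->1, 11->2, 14->3, 15->4, 25->5, 26->6.5, 26->6.5, 29->8, 30->9
Step 2: Rank sum for X: R1 = 3 + 5 + 6.5 + 9 = 23.5.
Step 3: U_X = R1 - n1(n1+1)/2 = 23.5 - 4*5/2 = 23.5 - 10 = 13.5.
       U_Y = n1*n2 - U_X = 20 - 13.5 = 6.5.
Step 4: Ties are present, so use the tie-corrected normal approximation (with continuity correction) for the p-value.
Step 5: p-value = 0.460558; compare to alpha = 0.05. fail to reject H0.

U_X = 13.5, p = 0.460558, fail to reject H0 at alpha = 0.05.


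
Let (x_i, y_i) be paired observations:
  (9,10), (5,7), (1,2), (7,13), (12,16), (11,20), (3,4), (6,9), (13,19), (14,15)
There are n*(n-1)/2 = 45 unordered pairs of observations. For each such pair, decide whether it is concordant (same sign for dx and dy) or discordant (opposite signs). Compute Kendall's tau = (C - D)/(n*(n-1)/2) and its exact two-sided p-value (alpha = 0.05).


Step 1: Enumerate the 45 unordered pairs (i,j) with i<j and classify each by sign(x_j-x_i) * sign(y_j-y_i).
  (1,2):dx=-4,dy=-3->C; (1,3):dx=-8,dy=-8->C; (1,4):dx=-2,dy=+3->D; (1,5):dx=+3,dy=+6->C
  (1,6):dx=+2,dy=+10->C; (1,7):dx=-6,dy=-6->C; (1,8):dx=-3,dy=-1->C; (1,9):dx=+4,dy=+9->C
  (1,10):dx=+5,dy=+5->C; (2,3):dx=-4,dy=-5->C; (2,4):dx=+2,dy=+6->C; (2,5):dx=+7,dy=+9->C
  (2,6):dx=+6,dy=+13->C; (2,7):dx=-2,dy=-3->C; (2,8):dx=+1,dy=+2->C; (2,9):dx=+8,dy=+12->C
  (2,10):dx=+9,dy=+8->C; (3,4):dx=+6,dy=+11->C; (3,5):dx=+11,dy=+14->C; (3,6):dx=+10,dy=+18->C
  (3,7):dx=+2,dy=+2->C; (3,8):dx=+5,dy=+7->C; (3,9):dx=+12,dy=+17->C; (3,10):dx=+13,dy=+13->C
  (4,5):dx=+5,dy=+3->C; (4,6):dx=+4,dy=+7->C; (4,7):dx=-4,dy=-9->C; (4,8):dx=-1,dy=-4->C
  (4,9):dx=+6,dy=+6->C; (4,10):dx=+7,dy=+2->C; (5,6):dx=-1,dy=+4->D; (5,7):dx=-9,dy=-12->C
  (5,8):dx=-6,dy=-7->C; (5,9):dx=+1,dy=+3->C; (5,10):dx=+2,dy=-1->D; (6,7):dx=-8,dy=-16->C
  (6,8):dx=-5,dy=-11->C; (6,9):dx=+2,dy=-1->D; (6,10):dx=+3,dy=-5->D; (7,8):dx=+3,dy=+5->C
  (7,9):dx=+10,dy=+15->C; (7,10):dx=+11,dy=+11->C; (8,9):dx=+7,dy=+10->C; (8,10):dx=+8,dy=+6->C
  (9,10):dx=+1,dy=-4->D
Step 2: C = 39, D = 6, total pairs = 45.
Step 3: tau = (C - D)/(n(n-1)/2) = (39 - 6)/45 = 0.733333.
Step 4: Exact two-sided p-value (enumerate n! = 3628800 permutations of y under H0): p = 0.002213.
Step 5: alpha = 0.05. reject H0.

tau_b = 0.7333 (C=39, D=6), p = 0.002213, reject H0.


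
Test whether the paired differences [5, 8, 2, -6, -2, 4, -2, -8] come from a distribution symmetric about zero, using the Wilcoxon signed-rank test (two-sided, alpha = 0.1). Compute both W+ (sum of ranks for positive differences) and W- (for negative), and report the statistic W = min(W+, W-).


Step 1: Drop any zero differences (none here) and take |d_i|.
|d| = [5, 8, 2, 6, 2, 4, 2, 8]
Step 2: Midrank |d_i| (ties get averaged ranks).
ranks: |5|->5, |8|->7.5, |2|->2, |6|->6, |2|->2, |4|->4, |2|->2, |8|->7.5
Step 3: Attach original signs; sum ranks with positive sign and with negative sign.
W+ = 5 + 7.5 + 2 + 4 = 18.5
W- = 6 + 2 + 2 + 7.5 = 17.5
(Check: W+ + W- = 36 should equal n(n+1)/2 = 36.)
Step 4: Test statistic W = min(W+, W-) = 17.5.
Step 5: Ties in |d|, so use the tie-corrected normal approximation.
        E[W] = n(n+1)/4 = 8*9/4 = 18.
        Tie groups: |d|=2 (t=3), |d|=8 (t=2); sum(t^3 - t) = 30.
        Var[W] = n(n+1)(2n+1)/24 - sum(t^3-t)/48 = 1224/24 - 30/48 = 50.375.
        z = (W - E[W]) / sqrt(Var[W]) = (17.5 - 18) / 7.0975 = -0.0704.
        Two-sided p = 2*Phi(z) = 0.943838.
Step 6: alpha = 0.1. fail to reject H0.

W+ = 18.5, W- = 17.5, W = min = 17.5, p = 0.943838, fail to reject H0.


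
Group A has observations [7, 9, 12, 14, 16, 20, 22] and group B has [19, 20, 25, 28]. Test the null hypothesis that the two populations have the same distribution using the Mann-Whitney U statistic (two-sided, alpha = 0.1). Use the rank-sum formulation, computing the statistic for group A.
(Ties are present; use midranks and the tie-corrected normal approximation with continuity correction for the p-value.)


Step 1: Combine and sort all 11 observations; assign midranks.
sorted (value, group): (7,X), (9,X), (12,X), (14,X), (16,X), (19,Y), (20,X), (20,Y), (22,X), (25,Y), (28,Y)
ranks: 7->1, 9->2, 12->3, 14->4, 16->5, 19->6, 20->7.5, 20->7.5, 22->9, 25->10, 28->11
Step 2: Rank sum for X: R1 = 1 + 2 + 3 + 4 + 5 + 7.5 + 9 = 31.5.
Step 3: U_X = R1 - n1(n1+1)/2 = 31.5 - 7*8/2 = 31.5 - 28 = 3.5.
       U_Y = n1*n2 - U_X = 28 - 3.5 = 24.5.
Step 4: Ties are present, so use the tie-corrected normal approximation (with continuity correction) for the p-value.
Step 5: p-value = 0.058207; compare to alpha = 0.1. reject H0.

U_X = 3.5, p = 0.058207, reject H0 at alpha = 0.1.


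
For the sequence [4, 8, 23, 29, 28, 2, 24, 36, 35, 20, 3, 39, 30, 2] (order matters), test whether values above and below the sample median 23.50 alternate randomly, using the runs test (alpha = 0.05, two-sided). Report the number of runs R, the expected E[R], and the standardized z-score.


Step 1: Compute median = 23.50; label A = above, B = below.
Labels in order: BBBAABAAABBAAB  (n_A = 7, n_B = 7)
Step 2: Count runs R = 7.
Step 3: Under H0 (random ordering), E[R] = 2*n_A*n_B/(n_A+n_B) + 1 = 2*7*7/14 + 1 = 8.0000.
        Var[R] = 2*n_A*n_B*(2*n_A*n_B - n_A - n_B) / ((n_A+n_B)^2 * (n_A+n_B-1)) = 8232/2548 = 3.2308.
        SD[R] = 1.7974.
Step 4: Continuity-corrected z = (R + 0.5 - E[R]) / SD[R] = (7 + 0.5 - 8.0000) / 1.7974 = -0.2782.
Step 5: Two-sided p-value via normal approximation = 2*(1 - Phi(|z|)) = 0.780879.
Step 6: alpha = 0.05. fail to reject H0.

R = 7, z = -0.2782, p = 0.780879, fail to reject H0.


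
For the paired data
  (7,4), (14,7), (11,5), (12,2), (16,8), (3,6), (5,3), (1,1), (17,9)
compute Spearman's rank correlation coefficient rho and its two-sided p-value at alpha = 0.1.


Step 1: Rank x and y separately (midranks; no ties here).
rank(x): 7->4, 14->7, 11->5, 12->6, 16->8, 3->2, 5->3, 1->1, 17->9
rank(y): 4->4, 7->7, 5->5, 2->2, 8->8, 6->6, 3->3, 1->1, 9->9
Step 2: d_i = R_x(i) - R_y(i); compute d_i^2.
  (4-4)^2=0, (7-7)^2=0, (5-5)^2=0, (6-2)^2=16, (8-8)^2=0, (2-6)^2=16, (3-3)^2=0, (1-1)^2=0, (9-9)^2=0
sum(d^2) = 32.
Step 3: rho = 1 - 6*32 / (9*(9^2 - 1)) = 1 - 192/720 = 0.733333.
Step 4: Under H0, t = rho * sqrt((n-2)/(1-rho^2)) = 2.8538 ~ t(7).
Step 5: Two-sided p-value from the t-distribution with 7 df = 0.024554.
Step 6: alpha = 0.1. reject H0.

rho = 0.7333, p = 0.024554, reject H0 at alpha = 0.1.


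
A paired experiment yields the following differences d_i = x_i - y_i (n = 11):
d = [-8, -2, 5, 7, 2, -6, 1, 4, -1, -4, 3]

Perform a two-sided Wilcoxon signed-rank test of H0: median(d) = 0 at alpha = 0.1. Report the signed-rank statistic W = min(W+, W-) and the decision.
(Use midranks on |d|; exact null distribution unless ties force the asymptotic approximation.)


Step 1: Drop any zero differences (none here) and take |d_i|.
|d| = [8, 2, 5, 7, 2, 6, 1, 4, 1, 4, 3]
Step 2: Midrank |d_i| (ties get averaged ranks).
ranks: |8|->11, |2|->3.5, |5|->8, |7|->10, |2|->3.5, |6|->9, |1|->1.5, |4|->6.5, |1|->1.5, |4|->6.5, |3|->5
Step 3: Attach original signs; sum ranks with positive sign and with negative sign.
W+ = 8 + 10 + 3.5 + 1.5 + 6.5 + 5 = 34.5
W- = 11 + 3.5 + 9 + 1.5 + 6.5 = 31.5
(Check: W+ + W- = 66 should equal n(n+1)/2 = 66.)
Step 4: Test statistic W = min(W+, W-) = 31.5.
Step 5: Ties in |d|, so use the tie-corrected normal approximation.
        E[W] = n(n+1)/4 = 11*12/4 = 33.
        Tie groups: |d|=1 (t=2), |d|=2 (t=2), |d|=4 (t=2); sum(t^3 - t) = 18.
        Var[W] = n(n+1)(2n+1)/24 - sum(t^3-t)/48 = 3036/24 - 18/48 = 126.125.
        z = (W - E[W]) / sqrt(Var[W]) = (31.5 - 33) / 11.2305 = -0.1336.
        Two-sided p = 2*Phi(z) = 0.893747.
Step 6: alpha = 0.1. fail to reject H0.

W+ = 34.5, W- = 31.5, W = min = 31.5, p = 0.893747, fail to reject H0.


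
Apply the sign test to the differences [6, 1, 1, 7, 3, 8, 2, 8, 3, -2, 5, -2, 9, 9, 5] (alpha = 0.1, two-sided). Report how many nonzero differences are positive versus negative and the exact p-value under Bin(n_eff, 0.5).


Step 1: Discard zero differences. Original n = 15; n_eff = number of nonzero differences = 15.
Nonzero differences (with sign): +6, +1, +1, +7, +3, +8, +2, +8, +3, -2, +5, -2, +9, +9, +5
Step 2: Count signs: positive = 13, negative = 2.
Step 3: Under H0: P(positive) = 0.5, so the number of positives S ~ Bin(15, 0.5).
Step 4: Two-sided exact p-value = sum of Bin(15,0.5) probabilities at or below the observed probability = 0.007385.
Step 5: alpha = 0.1. reject H0.

n_eff = 15, pos = 13, neg = 2, p = 0.007385, reject H0.


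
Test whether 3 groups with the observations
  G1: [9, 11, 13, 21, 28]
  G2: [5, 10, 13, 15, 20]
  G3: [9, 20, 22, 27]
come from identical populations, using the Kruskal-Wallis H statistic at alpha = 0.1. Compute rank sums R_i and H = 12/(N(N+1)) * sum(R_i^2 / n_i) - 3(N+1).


Step 1: Combine all N = 14 observations and assign midranks.
sorted (value, group, rank): (5,G2,1), (9,G1,2.5), (9,G3,2.5), (10,G2,4), (11,G1,5), (13,G1,6.5), (13,G2,6.5), (15,G2,8), (20,G2,9.5), (20,G3,9.5), (21,G1,11), (22,G3,12), (27,G3,13), (28,G1,14)
Step 2: Sum ranks within each group.
R_1 = 39 (n_1 = 5)
R_2 = 29 (n_2 = 5)
R_3 = 37 (n_3 = 4)
Step 3: H = 12/(N(N+1)) * sum(R_i^2/n_i) - 3(N+1)
     = 12/(14*15) * (39^2/5 + 29^2/5 + 37^2/4) - 3*15
     = 0.057143 * 814.65 - 45
     = 1.551429.
Step 4: Ties present; correction factor C = 1 - 18/(14^3 - 14) = 0.993407. Corrected H = 1.551429 / 0.993407 = 1.561726.
Step 5: Under H0, H ~ chi^2(2); p-value = 0.458011.
Step 6: alpha = 0.1. fail to reject H0.

H = 1.5617, df = 2, p = 0.458011, fail to reject H0.
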